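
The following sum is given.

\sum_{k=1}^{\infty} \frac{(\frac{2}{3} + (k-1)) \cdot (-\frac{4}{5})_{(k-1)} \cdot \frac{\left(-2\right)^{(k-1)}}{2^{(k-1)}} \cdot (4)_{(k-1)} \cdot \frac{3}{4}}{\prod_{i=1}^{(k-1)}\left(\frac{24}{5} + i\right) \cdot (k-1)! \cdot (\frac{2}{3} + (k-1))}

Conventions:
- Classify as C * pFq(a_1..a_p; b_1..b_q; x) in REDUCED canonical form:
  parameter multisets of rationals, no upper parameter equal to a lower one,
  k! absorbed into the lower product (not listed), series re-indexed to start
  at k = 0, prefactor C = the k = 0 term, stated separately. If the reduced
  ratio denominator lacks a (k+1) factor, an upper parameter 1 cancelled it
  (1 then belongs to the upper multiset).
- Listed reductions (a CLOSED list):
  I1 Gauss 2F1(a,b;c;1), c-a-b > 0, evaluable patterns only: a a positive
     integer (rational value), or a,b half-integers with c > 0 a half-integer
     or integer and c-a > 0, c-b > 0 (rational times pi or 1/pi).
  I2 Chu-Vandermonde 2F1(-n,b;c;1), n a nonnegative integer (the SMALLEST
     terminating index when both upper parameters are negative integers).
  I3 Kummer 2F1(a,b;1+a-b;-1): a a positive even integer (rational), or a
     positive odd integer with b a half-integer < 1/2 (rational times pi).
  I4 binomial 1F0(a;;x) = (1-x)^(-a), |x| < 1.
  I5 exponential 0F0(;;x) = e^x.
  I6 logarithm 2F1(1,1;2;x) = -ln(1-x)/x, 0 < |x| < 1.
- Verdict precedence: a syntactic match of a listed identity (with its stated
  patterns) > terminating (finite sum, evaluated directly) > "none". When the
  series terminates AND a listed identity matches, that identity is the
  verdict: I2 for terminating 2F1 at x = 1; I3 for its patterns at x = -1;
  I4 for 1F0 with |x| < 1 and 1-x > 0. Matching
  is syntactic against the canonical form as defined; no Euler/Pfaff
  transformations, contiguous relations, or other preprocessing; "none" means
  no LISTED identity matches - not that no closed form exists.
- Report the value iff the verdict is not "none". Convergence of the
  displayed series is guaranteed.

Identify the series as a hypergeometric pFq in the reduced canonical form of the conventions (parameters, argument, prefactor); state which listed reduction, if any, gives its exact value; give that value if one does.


Key observation: from the first term \frac{3}{4}: striking the common factor k + 2/3 reduces the term (prefactor 3/4).
Consecutive-term ratio: r(k) = -1 * (k-\frac{4}{5}) (k+4) / [(k+\frac{29}{5}) (k+1)] ; factor over Q: parameters, x = -1, and C = \frac{3}{4}.

The series (x = -1) is 2F1: upper {-\frac{4}{5}, 4}, lower {\frac{29}{5}}, prefactor \frac{3}{4}. Verdict at x = -1: Kummer's theorem (I3) matches (x = -1; c = \frac{29}{5} equals 1+a-b for upper {-\frac{4}{5}, 4}: listed pattern). Exact value: \frac{57}{50}.


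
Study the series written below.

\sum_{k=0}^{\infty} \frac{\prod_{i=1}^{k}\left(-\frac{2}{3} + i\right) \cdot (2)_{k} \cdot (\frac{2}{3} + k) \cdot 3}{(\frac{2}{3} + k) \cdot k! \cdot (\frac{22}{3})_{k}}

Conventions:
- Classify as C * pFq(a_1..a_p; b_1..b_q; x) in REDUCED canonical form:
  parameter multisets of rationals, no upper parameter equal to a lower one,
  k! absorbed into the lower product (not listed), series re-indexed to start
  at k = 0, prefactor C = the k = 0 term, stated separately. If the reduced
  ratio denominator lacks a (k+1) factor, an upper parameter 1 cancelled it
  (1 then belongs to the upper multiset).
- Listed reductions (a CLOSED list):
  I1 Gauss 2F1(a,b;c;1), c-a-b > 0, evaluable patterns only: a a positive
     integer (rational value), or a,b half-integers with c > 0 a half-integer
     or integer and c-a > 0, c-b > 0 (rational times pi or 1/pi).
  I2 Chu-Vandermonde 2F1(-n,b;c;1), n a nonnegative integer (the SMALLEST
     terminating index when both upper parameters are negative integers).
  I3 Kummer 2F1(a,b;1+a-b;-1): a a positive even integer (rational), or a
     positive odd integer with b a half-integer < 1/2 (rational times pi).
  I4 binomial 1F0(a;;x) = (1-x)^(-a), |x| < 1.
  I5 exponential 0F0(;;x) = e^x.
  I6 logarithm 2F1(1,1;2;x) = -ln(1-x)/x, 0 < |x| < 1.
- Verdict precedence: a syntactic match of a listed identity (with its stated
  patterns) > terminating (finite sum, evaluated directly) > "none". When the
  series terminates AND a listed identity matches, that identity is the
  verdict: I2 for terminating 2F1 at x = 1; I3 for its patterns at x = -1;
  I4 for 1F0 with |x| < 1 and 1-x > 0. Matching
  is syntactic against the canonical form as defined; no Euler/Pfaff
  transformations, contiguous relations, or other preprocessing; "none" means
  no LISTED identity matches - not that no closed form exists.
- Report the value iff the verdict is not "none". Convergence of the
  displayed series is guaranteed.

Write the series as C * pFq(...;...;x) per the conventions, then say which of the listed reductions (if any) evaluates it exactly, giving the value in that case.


Prefactor 3, argument 1: 2F1 with upper {\frac{1}{3}, 2} over lower {\frac{22}{3}}. Verdict: Gauss's theorem (I1) fires (x = 1: the Gamma ratio telescopes since c-a-b = 5 > 0 and a = 2 in Z>0). Exact value: \frac{152}{45}.

Structural cue: t_0 = 3 here, and the factor k + 2/3 cancels (top and bottom), leaving C = 3.
Consecutive-term ratio: r(k) = 1 * (k+\frac{1}{3}) (k+2) / [(k+\frac{22}{3}) (k+1)] - rational; roots negated = parameters, x = 1, C = 3.


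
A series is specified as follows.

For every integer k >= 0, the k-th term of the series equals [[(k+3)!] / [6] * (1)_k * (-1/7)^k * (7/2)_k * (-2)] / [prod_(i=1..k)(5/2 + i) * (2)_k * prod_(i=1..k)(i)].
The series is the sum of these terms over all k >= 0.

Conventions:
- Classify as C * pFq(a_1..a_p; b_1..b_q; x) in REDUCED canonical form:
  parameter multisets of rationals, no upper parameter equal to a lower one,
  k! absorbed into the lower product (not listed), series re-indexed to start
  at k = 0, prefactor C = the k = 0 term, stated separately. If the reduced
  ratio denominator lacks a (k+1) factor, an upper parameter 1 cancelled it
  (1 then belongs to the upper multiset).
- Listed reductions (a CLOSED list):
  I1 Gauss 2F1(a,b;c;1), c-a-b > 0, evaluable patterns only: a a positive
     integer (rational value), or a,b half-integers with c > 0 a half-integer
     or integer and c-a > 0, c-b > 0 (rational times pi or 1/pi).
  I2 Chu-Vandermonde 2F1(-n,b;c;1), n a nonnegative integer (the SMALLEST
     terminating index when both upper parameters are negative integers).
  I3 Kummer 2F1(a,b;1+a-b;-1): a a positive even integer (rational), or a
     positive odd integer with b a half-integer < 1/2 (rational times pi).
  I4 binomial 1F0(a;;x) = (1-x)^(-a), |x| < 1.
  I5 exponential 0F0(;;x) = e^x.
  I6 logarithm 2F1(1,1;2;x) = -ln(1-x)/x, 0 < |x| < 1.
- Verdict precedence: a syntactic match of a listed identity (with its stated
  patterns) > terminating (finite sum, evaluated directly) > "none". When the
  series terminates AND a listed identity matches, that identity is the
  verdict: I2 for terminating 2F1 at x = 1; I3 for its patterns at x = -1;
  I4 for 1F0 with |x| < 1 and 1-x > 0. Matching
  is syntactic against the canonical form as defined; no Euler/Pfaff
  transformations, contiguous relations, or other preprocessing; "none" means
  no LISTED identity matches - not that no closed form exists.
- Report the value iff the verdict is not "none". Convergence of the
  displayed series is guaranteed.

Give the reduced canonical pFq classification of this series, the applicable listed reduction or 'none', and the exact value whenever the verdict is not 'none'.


This is -2 * 2F1(1, 4; 2; -1/7) in reduced canonical form. Verdict: none here - no I1-I6 shape fits x = -1/7 with lower {2}.

First insight: t_0 = -2 here, and the product of the first k integers (C = -2) is k!.
Ratio: r(k) = (-1/7) * (k+1) (k+4) / [(k+2) (k+1)] - rational in k, leading ratio (-1/7); with t_0 = -2, classification follows.


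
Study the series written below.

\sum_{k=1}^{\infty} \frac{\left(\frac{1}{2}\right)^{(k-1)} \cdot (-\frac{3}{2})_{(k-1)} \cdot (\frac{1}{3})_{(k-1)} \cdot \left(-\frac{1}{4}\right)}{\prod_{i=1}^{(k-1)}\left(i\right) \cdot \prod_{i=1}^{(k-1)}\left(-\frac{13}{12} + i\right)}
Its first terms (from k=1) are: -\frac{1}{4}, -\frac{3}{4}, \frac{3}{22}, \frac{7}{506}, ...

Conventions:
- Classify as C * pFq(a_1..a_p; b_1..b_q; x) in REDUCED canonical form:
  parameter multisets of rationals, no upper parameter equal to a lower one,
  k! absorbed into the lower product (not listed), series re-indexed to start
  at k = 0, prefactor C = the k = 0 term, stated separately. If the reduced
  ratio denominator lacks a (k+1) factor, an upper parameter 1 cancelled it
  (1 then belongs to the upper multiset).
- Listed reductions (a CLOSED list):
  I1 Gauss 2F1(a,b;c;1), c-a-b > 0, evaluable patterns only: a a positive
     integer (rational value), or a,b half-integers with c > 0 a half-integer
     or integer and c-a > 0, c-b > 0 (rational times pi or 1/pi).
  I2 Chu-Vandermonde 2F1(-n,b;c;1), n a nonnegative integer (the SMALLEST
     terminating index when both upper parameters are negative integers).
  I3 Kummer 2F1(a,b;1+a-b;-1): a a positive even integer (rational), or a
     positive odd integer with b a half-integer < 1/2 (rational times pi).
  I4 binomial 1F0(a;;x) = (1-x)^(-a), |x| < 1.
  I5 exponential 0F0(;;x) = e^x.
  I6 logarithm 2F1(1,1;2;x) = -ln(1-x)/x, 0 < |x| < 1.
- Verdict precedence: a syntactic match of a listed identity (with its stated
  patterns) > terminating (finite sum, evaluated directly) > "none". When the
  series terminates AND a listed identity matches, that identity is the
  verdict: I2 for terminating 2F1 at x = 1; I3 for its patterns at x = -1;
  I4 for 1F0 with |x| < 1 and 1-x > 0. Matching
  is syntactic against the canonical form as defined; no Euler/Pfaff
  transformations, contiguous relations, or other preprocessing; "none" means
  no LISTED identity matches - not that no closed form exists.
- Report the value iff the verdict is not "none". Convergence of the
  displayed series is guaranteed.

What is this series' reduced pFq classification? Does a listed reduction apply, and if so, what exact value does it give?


This is -\frac{1}{4} * 2F1(-\frac{3}{2}, \frac{1}{3}; -\frac{1}{12}; \frac{1}{2}) in reduced canonical form. Verdict: none - at argument \frac{1}{2} the multisets {-\frac{3}{2}, \frac{1}{3}} ; {-\frac{1}{12}} match no listed identity.

Structural cue: with t_0 = -\frac{1}{4}, the lower running product (C = -1/4) is a rising factorial.
Adjacent-term ratio: r(k) = \frac{1}{2} * (k-\frac{3}{2}) (k+\frac{1}{3}) / [(k-\frac{1}{12}) (k+1)] - rational in k, leading ratio \frac{1}{2}; with t_0 = -\frac{1}{4}, classification follows.


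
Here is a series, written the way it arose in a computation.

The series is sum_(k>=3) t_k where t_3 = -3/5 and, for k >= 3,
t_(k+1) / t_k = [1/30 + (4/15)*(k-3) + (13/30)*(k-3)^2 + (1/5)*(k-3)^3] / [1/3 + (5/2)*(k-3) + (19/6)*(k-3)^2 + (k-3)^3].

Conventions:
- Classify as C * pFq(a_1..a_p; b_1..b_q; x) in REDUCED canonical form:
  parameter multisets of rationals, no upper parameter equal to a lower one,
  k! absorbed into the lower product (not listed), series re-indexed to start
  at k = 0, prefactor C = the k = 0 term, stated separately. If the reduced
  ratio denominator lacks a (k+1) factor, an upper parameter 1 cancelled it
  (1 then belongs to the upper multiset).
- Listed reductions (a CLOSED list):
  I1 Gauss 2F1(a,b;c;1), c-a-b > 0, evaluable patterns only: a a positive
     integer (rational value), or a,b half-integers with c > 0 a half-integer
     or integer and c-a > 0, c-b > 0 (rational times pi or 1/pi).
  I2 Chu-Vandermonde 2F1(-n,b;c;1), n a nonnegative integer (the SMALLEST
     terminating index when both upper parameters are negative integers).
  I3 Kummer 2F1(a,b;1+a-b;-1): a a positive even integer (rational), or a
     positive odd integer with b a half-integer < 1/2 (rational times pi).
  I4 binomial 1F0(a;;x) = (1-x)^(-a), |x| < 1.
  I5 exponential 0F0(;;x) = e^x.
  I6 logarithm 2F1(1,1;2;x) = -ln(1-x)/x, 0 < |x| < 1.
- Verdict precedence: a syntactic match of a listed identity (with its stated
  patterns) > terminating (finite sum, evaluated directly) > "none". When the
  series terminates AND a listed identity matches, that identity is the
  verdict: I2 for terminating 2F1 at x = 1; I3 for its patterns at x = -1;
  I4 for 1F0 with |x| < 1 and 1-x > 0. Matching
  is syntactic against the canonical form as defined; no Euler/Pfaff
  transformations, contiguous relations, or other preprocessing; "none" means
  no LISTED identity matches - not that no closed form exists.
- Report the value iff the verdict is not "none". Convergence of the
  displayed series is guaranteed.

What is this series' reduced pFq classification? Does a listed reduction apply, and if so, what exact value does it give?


Prefactor -3/5, argument 1/5: 2F1 with upper {1, 1} over lower {2}. Verdict: logarithm (I6) applies (the logarithm: parameters (1,1;2), x = 1/5). Exact value: 3 * ln(4/5).

Key observation: x = (1/5) and the parameter 1/6 appears in both the upper and lower lists and cancels.
Consecutive-term ratio: r(k) = (1/5) * (k+1) (k+1) / [(k+2) (k+1)] - rational in k, leading ratio (1/5); with t_0 = -3/5, classification follows.


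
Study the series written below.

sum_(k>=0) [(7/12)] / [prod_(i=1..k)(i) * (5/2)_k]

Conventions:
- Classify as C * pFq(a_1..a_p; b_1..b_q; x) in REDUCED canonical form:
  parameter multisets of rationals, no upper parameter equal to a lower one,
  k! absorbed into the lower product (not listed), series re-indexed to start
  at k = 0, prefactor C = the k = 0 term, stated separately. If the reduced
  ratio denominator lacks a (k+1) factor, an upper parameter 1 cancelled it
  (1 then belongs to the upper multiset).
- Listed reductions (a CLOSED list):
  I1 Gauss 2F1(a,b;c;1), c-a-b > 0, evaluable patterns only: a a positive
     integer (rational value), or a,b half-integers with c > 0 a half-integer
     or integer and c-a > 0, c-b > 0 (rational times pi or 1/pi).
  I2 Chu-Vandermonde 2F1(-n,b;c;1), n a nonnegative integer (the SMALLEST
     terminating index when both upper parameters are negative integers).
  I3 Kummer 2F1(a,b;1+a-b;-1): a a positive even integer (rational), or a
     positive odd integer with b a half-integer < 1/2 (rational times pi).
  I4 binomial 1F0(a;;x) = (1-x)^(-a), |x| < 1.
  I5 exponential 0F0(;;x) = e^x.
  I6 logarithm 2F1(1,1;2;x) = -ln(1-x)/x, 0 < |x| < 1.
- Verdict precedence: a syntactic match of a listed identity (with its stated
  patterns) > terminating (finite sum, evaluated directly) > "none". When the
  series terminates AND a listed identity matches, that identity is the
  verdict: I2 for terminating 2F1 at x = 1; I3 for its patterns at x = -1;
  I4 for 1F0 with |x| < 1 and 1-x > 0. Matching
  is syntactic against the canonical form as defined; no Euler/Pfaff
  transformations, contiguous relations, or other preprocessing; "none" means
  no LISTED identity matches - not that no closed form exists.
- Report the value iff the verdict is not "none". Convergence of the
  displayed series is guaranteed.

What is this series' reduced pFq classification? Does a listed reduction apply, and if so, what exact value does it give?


Prefactor 7/12, argument 1: 0F1 with upper {-} over lower {5/2}. Verdict: none. No listed pattern accepts 0F1(-; 5/2; 1).

The tell: t_0 being 7/12, the product of the first k integers (C = 7/12, x = 1) is k!.
Term ratio: r(k) = 1 * 1 / [(k+5/2) (k+1)] ; factor over Q: parameters, x = 1, and C = 7/12.


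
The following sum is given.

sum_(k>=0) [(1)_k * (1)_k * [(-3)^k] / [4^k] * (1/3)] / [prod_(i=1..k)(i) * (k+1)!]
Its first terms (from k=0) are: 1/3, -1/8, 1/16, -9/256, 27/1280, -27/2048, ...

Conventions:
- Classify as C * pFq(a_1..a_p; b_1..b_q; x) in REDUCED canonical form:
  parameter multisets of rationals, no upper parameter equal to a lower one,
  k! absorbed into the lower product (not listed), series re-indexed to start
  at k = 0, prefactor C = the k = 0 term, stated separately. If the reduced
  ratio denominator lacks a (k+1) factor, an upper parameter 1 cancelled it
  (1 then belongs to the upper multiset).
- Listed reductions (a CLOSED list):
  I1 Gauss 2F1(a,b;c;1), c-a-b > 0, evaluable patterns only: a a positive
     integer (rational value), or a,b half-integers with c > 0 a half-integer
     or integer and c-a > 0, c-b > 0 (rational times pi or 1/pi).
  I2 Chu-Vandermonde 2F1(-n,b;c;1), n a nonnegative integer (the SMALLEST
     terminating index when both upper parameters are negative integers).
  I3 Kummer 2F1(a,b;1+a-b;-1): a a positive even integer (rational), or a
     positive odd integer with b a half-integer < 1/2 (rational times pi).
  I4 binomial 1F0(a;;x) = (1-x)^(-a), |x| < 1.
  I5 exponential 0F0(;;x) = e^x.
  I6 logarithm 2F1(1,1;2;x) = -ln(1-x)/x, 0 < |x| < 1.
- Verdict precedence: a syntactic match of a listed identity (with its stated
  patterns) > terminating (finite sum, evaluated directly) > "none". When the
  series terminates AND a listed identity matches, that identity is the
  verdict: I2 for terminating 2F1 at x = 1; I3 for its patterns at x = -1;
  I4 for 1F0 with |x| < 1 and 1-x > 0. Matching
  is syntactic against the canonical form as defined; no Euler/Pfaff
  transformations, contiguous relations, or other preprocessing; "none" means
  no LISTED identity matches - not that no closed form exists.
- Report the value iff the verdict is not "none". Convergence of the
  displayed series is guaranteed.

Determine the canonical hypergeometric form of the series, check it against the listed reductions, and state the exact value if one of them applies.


Prefactor 1/3, argument -3/4: 2F1 with upper {1, 1} over lower {2}. Verdict: logarithm (I6) applies (the logarithm: parameters (1,1;2), x = -3/4). Exact value: (4/9) * ln(7/4).

First insight: t_0 = 1/3 here, and the two geometric factors (C = 1/3, x = -3/4) combine into one argument.
Consecutive-term ratio: r(k) = (-3/4) * (k+1) (k+1) / [(k+2) (k+1)] - rational; roots negated = parameters, x = (-3/4), C = 1/3.


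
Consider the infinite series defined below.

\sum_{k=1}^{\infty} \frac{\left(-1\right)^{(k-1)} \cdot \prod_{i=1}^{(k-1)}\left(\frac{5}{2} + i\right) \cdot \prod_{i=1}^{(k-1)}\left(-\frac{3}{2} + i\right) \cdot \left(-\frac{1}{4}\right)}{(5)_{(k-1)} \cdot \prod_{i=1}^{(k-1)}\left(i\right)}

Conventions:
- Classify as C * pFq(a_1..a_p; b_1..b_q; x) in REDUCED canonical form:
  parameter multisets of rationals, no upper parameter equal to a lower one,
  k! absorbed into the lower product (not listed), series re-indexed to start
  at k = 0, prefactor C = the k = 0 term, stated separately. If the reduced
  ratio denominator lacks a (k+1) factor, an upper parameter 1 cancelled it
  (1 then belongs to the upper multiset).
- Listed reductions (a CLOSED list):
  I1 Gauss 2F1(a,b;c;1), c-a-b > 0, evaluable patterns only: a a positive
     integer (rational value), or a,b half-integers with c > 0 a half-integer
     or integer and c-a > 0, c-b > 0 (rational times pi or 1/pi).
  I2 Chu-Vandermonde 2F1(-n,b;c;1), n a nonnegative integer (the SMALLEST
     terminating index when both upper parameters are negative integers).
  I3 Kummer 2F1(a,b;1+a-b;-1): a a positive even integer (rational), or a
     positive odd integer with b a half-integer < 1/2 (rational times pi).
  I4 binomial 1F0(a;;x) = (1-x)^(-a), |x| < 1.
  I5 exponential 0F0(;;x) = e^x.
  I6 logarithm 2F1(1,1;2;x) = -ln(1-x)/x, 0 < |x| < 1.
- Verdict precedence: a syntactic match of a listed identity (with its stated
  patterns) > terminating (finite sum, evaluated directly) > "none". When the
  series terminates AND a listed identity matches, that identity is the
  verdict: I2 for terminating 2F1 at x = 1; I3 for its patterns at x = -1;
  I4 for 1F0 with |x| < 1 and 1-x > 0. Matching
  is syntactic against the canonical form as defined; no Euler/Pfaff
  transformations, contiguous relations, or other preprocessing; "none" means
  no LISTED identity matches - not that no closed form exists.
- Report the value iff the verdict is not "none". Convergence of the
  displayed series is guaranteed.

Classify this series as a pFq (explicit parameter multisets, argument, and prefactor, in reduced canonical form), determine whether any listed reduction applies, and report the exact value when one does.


The series (x = -1) is 2F1: upper {-\frac{1}{2}, \frac{7}{2}}, lower {5}, prefactor -\frac{1}{4}. Verdict: none (x = -1): each listed identity misses the multisets {-\frac{1}{2}, \frac{7}{2}} ; {5}.

Key observation: t_0 being -\frac{1}{4}, the running product (prefactor -1/4) telescopes to a rising factorial.
Term ratio: r(k) = -1 * (k-\frac{1}{2}) (k+\frac{7}{2}) / [(k+5) (k+1)] - rational; roots negated = parameters, x = -1, C = -\frac{1}{4}.


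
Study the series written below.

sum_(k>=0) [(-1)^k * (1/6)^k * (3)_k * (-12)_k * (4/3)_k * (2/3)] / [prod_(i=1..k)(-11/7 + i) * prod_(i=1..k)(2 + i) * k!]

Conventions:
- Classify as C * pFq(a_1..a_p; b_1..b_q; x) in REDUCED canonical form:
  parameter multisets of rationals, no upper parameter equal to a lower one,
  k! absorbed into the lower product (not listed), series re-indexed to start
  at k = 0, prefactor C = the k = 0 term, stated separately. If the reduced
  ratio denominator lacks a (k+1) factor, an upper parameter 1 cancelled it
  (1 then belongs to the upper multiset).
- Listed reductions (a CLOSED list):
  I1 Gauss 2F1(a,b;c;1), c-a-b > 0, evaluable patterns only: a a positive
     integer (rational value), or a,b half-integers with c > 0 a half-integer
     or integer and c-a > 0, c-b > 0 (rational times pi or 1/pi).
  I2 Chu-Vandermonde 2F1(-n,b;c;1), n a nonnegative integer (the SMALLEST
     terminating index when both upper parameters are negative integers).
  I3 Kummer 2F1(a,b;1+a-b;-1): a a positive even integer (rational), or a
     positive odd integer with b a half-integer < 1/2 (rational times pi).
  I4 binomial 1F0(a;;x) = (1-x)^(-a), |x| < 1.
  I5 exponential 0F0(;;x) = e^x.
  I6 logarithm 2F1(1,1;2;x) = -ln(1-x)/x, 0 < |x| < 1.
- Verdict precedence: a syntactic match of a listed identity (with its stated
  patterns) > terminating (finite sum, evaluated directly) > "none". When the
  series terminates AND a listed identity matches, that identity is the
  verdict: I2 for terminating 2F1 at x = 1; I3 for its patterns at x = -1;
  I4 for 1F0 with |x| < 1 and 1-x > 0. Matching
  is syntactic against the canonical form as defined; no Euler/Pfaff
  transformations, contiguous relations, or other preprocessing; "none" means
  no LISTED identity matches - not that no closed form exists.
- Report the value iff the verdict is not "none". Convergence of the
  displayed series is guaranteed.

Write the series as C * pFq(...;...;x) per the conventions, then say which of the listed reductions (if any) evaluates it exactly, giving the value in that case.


The series (x = -1/6) is 2F1: upper {-12, 4/3}, lower {-4/7}, prefactor 2/3. Verdict: terminating. With -12 upstairs the series is a 13-term polynomial sum; evaluated term by term. Exact value: -28258224518789461001014759/478545333069804809278464.

First insight: x = (-1/6) and the (-1)^k factor (C = 2/3) folds into the argument's sign.
Step ratio: r(k) = (-1/6) * (k-12) (k+4/3) / [(k-4/7) (k+1)] - rational in k, leading ratio (-1/6); with t_0 = 2/3, classification follows.


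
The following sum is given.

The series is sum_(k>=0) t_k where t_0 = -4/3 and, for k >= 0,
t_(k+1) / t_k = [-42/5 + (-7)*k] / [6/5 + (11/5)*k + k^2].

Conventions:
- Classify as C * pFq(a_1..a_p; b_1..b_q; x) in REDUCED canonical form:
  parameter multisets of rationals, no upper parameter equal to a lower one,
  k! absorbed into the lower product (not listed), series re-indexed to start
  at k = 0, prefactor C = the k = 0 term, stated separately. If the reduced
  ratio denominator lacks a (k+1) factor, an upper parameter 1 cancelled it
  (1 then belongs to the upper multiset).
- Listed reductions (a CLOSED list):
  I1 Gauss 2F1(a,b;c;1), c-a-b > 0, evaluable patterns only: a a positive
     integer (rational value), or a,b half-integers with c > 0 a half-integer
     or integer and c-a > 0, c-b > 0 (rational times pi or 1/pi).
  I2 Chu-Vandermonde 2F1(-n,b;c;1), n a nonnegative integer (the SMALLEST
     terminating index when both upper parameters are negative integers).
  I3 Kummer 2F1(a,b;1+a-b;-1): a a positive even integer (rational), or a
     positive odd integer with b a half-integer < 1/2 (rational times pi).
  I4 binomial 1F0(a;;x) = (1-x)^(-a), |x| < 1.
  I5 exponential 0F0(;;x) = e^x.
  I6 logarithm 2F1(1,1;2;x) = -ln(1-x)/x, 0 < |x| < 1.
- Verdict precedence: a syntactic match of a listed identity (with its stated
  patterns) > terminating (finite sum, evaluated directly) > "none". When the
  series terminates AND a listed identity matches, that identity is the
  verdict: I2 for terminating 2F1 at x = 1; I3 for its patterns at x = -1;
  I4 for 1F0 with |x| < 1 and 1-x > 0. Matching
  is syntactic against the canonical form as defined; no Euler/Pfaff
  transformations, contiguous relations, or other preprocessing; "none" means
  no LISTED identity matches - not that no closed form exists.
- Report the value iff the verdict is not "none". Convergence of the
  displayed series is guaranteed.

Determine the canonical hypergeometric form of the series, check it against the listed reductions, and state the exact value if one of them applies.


First insight: t_0 = -4/3 here, and the parameter 6/5 appears in both the upper and lower lists and cancels.
Term ratio: r(k) = (-7) * 1 / [(k+1)] - rational in k. x = (-7); t_0 = -4/3; negate the roots.

Prefactor -4/3, argument -7: 0F0 with upper {-} over lower {-}. Verdict: exponential (I5) applies (the 0F0 exponential series at x = -7). Its exact value is (-4/3) * e^(-7).


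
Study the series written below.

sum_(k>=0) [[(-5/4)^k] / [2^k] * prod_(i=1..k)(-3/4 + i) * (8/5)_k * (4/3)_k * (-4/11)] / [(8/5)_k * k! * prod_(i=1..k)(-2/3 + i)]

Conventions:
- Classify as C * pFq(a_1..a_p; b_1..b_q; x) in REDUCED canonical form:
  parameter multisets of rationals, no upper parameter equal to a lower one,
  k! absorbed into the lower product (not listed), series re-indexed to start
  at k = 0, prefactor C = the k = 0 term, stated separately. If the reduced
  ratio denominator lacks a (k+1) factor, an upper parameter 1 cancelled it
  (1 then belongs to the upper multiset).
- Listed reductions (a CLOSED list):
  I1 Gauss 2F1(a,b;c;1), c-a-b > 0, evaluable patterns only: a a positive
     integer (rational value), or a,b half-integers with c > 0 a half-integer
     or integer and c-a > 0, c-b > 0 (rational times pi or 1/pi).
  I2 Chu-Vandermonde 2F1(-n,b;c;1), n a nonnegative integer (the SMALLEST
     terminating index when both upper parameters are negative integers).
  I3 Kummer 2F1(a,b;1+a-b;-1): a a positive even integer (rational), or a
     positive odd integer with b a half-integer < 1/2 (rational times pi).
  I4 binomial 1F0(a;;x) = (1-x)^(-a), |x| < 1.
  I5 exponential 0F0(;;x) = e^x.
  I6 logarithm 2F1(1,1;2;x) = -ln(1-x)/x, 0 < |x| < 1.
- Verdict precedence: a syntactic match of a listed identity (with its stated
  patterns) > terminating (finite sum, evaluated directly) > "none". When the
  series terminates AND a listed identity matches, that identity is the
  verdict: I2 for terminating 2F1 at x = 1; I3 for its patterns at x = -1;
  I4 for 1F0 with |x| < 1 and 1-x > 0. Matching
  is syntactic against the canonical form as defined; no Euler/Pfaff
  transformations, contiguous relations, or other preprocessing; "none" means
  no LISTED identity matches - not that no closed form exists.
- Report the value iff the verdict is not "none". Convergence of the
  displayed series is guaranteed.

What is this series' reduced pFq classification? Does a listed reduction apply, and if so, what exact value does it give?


This is -4/11 * 2F1(1/4, 4/3; 1/3; -5/8) in reduced canonical form. Verdict: none - at argument -5/8 the multisets {1/4, 4/3} ; {1/3} match no listed identity.

Structural cue: t_0 = -4/11 here, and the two k-th powers (C = -4/11) combine into one argument.
Consecutive-term ratio: r(k) = (-5/8) * (k+1/4) (k+4/3) / [(k+1/3) (k+1)] - poly over poly, x = (-5/8) from leading terms; C = -4/11 at k = 0.


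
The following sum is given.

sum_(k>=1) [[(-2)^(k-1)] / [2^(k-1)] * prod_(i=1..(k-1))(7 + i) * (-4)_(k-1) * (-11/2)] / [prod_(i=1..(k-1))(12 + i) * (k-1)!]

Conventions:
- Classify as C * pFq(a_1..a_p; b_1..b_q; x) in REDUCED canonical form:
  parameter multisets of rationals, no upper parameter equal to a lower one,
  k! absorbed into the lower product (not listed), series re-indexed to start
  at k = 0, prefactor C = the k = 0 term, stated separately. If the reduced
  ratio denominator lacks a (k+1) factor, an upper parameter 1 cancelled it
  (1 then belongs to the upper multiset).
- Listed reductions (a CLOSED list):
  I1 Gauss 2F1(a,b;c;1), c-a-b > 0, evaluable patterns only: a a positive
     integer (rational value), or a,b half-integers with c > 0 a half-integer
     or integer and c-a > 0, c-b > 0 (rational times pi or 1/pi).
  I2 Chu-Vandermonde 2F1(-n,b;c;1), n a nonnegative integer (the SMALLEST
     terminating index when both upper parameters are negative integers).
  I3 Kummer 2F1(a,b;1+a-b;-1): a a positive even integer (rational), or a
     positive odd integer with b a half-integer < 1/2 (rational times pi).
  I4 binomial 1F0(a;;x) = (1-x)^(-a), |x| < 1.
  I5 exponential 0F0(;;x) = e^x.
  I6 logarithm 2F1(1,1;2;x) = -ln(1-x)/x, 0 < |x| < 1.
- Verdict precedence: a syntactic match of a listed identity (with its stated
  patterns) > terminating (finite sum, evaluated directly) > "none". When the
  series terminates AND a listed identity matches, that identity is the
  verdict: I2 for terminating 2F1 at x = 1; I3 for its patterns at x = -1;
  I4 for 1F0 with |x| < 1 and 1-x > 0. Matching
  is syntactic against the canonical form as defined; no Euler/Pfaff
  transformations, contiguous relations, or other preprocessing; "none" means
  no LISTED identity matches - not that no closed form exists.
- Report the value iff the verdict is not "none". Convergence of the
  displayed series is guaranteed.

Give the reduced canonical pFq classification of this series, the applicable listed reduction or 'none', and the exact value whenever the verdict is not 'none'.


First insight: from the first term -11/2: the lower running product (prefactor -11/2) is a rising factorial.
Term ratio: r(k) = (-1) * (k-4) (k+8) / [(k+13) (k+1)] - rational; roots negated = parameters, x = (-1), C = -11/2.

At argument -1: a 2F1 with upper {-4, 8}, lower {13}, scaled by C = -11/2. Verdict: this is the Kummer evaluation I3 (x = -1; c = 13 equals 1+a-b for upper {-4, 8}: listed pattern). Exact value: -1089/28.


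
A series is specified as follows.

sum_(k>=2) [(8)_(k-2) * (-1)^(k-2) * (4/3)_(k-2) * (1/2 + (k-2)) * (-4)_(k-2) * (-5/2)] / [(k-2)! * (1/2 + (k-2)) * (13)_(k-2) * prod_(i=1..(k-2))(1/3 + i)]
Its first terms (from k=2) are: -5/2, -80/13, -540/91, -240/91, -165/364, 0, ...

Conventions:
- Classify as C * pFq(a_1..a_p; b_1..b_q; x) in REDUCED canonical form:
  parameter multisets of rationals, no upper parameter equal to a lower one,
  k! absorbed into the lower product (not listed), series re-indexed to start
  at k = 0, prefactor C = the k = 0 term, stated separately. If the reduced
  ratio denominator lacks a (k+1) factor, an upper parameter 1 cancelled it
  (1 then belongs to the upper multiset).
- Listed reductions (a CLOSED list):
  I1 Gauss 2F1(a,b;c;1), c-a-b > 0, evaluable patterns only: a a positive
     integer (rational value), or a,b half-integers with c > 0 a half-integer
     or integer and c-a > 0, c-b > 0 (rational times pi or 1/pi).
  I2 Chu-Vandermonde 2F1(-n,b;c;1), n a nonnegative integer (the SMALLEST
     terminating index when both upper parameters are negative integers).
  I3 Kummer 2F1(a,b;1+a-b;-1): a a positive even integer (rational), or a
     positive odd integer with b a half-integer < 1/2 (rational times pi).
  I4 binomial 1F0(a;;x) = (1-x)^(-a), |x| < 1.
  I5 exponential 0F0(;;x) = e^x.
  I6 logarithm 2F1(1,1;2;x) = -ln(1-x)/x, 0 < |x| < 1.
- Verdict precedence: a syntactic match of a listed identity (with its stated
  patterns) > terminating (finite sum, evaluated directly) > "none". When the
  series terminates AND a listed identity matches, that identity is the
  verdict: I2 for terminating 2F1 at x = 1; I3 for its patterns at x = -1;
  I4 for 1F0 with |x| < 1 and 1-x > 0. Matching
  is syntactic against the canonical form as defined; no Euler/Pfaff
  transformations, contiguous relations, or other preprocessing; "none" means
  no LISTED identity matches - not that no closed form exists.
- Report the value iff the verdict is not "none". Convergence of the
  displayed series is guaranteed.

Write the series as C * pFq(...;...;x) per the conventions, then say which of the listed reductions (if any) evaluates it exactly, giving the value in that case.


x = -1 here; the reduced form reads 2F1, upper {-4, 8}, lower {13}, C = -5/2. Verdict: Kummer's theorem (I3) applies (x = -1; c = 13 equals 1+a-b for upper {-4, 8}: listed pattern). Its exact value is -495/28.

Key step: t_0 = -5/2 here, and the parameter 4/3 appears in both the upper and lower lists and cancels (alongside the other common factor).
Adjacent-term ratio: r(k) = (-1) * (k-4) (k+8) / [(k+13) (k+1)] - rational; roots negated = parameters, x = (-1), C = -5/2.


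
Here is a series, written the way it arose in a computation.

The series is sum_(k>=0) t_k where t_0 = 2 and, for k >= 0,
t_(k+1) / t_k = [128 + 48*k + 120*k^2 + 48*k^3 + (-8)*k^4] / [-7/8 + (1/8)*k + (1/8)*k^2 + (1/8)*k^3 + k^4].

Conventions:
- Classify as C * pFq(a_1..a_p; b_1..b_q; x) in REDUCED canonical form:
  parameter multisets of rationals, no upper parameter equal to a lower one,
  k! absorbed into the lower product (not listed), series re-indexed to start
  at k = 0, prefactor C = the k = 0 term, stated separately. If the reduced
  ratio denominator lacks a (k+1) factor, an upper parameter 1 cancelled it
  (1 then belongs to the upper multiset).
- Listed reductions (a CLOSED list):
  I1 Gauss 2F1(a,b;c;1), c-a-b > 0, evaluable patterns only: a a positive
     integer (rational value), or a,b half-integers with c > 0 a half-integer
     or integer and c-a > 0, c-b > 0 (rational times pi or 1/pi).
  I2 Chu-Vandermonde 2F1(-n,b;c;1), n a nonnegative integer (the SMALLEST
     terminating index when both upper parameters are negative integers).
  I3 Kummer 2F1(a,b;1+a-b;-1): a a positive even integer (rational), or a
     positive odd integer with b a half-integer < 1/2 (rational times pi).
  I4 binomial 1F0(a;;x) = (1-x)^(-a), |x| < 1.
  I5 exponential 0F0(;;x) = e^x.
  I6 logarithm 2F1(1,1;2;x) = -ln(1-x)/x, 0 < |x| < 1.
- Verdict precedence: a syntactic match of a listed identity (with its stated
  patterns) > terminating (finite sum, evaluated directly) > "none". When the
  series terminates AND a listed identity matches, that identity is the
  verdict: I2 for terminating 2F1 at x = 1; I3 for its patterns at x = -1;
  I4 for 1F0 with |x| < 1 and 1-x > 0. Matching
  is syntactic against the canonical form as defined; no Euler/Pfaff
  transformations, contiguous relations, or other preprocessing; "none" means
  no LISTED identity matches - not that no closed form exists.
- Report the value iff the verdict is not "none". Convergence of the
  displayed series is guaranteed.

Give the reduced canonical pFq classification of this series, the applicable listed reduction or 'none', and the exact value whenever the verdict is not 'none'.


With C = 2: the canonical form is 2F1(-8, 2; -7/8; -8). Verdict: terminating - no listed pattern fits, but -8 in the upper list cuts the series at k = 8; direct evaluation. Its exact value is -411113774699082978/1878415.

Key step: x = (-8) and cancel k^2 + 1 from the displayed ratio first; then C = 2.
Consecutive-term ratio: r(k) = (-8) * (k-8) (k+2) / [(k-7/8) (k+1)] - rational in k, leading ratio (-8); with t_0 = 2, classification follows.


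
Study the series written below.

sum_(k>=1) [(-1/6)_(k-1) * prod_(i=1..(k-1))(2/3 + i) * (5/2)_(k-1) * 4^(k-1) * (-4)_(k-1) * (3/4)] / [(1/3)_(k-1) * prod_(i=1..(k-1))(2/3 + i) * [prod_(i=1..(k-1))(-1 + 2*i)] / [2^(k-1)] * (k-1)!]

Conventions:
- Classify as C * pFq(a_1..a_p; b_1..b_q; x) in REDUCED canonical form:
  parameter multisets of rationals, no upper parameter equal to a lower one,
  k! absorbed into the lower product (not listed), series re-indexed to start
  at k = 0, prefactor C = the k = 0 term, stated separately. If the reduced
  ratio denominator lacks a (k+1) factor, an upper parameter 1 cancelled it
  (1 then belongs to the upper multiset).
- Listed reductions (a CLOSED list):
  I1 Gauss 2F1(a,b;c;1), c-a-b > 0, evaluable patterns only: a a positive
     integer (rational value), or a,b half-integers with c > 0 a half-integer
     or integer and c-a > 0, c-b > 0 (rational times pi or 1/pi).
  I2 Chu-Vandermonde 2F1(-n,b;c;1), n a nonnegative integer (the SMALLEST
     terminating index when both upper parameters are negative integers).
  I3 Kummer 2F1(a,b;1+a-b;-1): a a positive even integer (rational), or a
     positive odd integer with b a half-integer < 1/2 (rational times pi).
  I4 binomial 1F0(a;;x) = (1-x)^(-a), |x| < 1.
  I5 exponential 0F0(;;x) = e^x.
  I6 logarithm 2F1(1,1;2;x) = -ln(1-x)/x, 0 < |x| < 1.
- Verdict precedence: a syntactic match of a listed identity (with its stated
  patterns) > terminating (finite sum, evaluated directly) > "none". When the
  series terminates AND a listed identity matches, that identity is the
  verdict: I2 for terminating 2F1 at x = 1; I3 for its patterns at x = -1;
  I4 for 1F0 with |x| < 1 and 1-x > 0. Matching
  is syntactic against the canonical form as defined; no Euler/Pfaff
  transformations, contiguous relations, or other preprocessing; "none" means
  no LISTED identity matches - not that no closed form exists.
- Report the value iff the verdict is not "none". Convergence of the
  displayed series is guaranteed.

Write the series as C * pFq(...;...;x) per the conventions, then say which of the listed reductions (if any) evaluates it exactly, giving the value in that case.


This is 3/4 * 3F2(-4, -1/6, 5/2; 1/3, 1/2; 4) in reduced canonical form. Verdict: terminating - the sum ends at index 4 because -4 is a negative integer; exact evaluation follows. Value: -15795/28.

Structural cue: t_0 being 3/4, the parameter 5/3 appears in both the upper and lower lists and cancels.
Ratio: r(k) = 4 * (k-4) (k-1/6) (k+5/2) / [(k+1/3) (k+1/2) (k+1)] - rational in k, leading ratio 4; with t_0 = 3/4, classification follows.


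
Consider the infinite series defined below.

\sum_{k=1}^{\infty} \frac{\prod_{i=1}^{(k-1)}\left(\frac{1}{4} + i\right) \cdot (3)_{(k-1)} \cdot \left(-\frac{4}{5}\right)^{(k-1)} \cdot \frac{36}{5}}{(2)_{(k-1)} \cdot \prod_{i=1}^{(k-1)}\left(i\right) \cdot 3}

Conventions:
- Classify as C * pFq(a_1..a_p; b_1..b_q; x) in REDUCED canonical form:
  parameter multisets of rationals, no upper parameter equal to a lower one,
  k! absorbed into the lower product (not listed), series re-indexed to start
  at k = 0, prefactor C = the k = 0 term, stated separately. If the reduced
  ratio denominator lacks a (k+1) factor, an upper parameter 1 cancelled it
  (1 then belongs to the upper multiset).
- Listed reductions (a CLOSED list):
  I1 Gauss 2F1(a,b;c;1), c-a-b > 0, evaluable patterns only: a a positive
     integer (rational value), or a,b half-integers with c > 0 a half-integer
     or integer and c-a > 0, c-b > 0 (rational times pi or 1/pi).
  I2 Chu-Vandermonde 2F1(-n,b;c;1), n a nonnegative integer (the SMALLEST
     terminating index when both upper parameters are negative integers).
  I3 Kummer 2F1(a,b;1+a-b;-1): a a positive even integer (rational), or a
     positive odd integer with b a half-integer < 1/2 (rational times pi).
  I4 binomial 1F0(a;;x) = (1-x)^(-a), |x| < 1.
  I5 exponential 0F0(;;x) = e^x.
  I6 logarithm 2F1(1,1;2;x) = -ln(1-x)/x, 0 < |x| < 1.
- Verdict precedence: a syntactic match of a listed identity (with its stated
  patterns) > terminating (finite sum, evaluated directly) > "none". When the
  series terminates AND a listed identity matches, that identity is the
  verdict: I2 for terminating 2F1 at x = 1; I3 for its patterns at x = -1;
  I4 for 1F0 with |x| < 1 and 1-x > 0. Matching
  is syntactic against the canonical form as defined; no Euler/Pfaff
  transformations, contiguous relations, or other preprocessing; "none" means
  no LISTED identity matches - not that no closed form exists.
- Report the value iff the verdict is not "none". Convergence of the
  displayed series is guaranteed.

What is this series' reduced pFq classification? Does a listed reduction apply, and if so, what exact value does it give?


The tell: t_0 = \frac{12}{5} here, and the constant factors (prefactor 12/5) combine into one prefactor.
Term ratio: r(k) = -\frac{4}{5} * (k+\frac{5}{4}) (k+3) / [(k+2) (k+1)] - poly over poly, x = -\frac{4}{5} from leading terms; C = \frac{12}{5} at k = 0.

Canonical form: C = \frac{12}{5} times 2F1 with upper {\frac{5}{4}, 3}, lower {2}, x = -\frac{4}{5}. Verdict: no listed reduction: x = -\frac{4}{5} and upper {\frac{5}{4}, 3} fail every I1-I6 pattern.
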